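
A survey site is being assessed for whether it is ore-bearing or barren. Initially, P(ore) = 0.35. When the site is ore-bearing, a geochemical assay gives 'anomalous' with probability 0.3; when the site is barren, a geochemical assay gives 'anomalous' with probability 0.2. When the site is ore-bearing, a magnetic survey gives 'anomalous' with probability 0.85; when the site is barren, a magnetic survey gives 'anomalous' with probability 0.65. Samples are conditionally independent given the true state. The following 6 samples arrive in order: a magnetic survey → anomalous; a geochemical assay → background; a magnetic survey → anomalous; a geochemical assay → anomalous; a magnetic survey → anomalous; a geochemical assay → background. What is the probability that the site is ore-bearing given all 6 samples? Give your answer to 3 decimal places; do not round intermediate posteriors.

After a magnetic survey='anomalous': P(ore) = 0.85·0.3500 / (0.85·0.3500 + 0.65·0.6500) ≈ 0.4132
After a geochemical assay='background': P(ore) = 0.7·0.4132 / (0.7·0.4132 + 0.8·0.5868) ≈ 0.3812
After a magnetic survey='anomalous': P(ore) = 0.85·0.3812 / (0.85·0.3812 + 0.65·0.6188) ≈ 0.4462
After a geochemical assay='anomalous': P(ore) = 0.3·0.4462 / (0.3·0.4462 + 0.2·0.5538) ≈ 0.5472
After a magnetic survey='anomalous': P(ore) = 0.85·0.5472 / (0.85·0.5472 + 0.65·0.4528) ≈ 0.6125
After a geochemical assay='background': P(ore) = 0.7·0.6125 / (0.7·0.6125 + 0.8·0.3875) ≈ 0.5803

0.580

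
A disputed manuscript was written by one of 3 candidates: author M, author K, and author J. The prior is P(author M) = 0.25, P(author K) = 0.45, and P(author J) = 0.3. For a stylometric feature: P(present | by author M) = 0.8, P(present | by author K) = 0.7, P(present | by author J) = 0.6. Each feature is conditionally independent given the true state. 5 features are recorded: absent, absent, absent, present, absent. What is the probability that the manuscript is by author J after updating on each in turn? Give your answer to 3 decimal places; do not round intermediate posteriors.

After 'absent': normaliser = 0.2·0.2500 + 0.3·0.4500 + 0.4·0.3000; P(author M) ≈ 0.1639, P(author K) ≈ 0.4426, P(author J) ≈ 0.3934
After 'absent': normaliser = 0.2·0.1639 + 0.3·0.4426 + 0.4·0.3934; P(author M) ≈ 0.1015, P(author K) ≈ 0.4112, P(author J) ≈ 0.4873
After 'absent': normaliser = 0.2·0.1015 + 0.3·0.4112 + 0.4·0.4873; P(author M) ≈ 0.0600, P(author K) ≈ 0.3643, P(author J) ≈ 0.5757
After 'present': normaliser = 0.8·0.0600 + 0.7·0.3643 + 0.6·0.5757; P(author M) ≈ 0.0740, P(author K) ≈ 0.3933, P(author J) ≈ 0.5327
After 'absent': normaliser = 0.2·0.0740 + 0.3·0.3933 + 0.4·0.5327; P(author M) ≈ 0.0428, P(author K) ≈ 0.3411, P(author J) ≈ 0.6161

0.616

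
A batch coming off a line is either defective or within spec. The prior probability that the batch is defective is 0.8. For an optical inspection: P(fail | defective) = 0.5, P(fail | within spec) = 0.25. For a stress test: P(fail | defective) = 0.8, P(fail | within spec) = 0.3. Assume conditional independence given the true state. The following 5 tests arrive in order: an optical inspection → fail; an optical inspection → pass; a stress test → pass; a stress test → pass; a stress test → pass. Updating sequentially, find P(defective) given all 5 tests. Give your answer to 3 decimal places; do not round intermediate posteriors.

0.111

After an optical inspection='fail': P(defective) = 0.5·0.8000 / (0.5·0.8000 + 0.25·0.2000) ≈ 0.8889
After an optical inspection='pass': P(defective) = 0.5·0.8889 / (0.5·0.8889 + 0.75·0.1111) ≈ 0.8421
After a stress test='pass': P(defective) = 0.2·0.8421 / (0.2·0.8421 + 0.7·0.1579) ≈ 0.6038
After a stress test='pass': P(defective) = 0.2·0.6038 / (0.2·0.6038 + 0.7·0.3962) ≈ 0.3033
After a stress test='pass': P(defective) = 0.2·0.3033 / (0.2·0.3033 + 0.7·0.6967) ≈ 0.1106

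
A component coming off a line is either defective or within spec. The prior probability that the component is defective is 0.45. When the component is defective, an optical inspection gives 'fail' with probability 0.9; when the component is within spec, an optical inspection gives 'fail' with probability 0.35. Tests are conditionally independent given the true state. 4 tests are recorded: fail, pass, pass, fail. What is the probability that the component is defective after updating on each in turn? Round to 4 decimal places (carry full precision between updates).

0.1135

Each posterior becomes the prior for the next update.
After 'fail': P(defective) = 0.9·0.4500 / (0.9·0.4500 + 0.35·0.5500) ≈ 0.6778
After 'pass': P(defective) = 0.1·0.6778 / (0.1·0.6778 + 0.65·0.3222) ≈ 0.2445
After 'pass': P(defective) = 0.1·0.2445 / (0.1·0.2445 + 0.65·0.7555) ≈ 0.0474
After 'fail': P(defective) = 0.9·0.0474 / (0.9·0.0474 + 0.35·0.9526) ≈ 0.1135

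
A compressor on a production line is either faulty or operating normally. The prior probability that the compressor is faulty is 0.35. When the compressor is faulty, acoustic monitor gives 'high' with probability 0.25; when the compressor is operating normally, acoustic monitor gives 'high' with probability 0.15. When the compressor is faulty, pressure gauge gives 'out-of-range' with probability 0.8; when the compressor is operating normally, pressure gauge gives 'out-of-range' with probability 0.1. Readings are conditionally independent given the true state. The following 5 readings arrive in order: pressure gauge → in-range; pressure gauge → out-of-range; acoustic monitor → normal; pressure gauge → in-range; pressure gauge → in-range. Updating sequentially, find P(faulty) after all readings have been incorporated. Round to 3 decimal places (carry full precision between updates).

After pressure gauge='in-range': P(faulty) = 0.2·0.3500 / (0.2·0.3500 + 0.9·0.6500) ≈ 0.1069
After pressure gauge='out-of-range': P(faulty) = 0.8·0.1069 / (0.8·0.1069 + 0.1·0.8931) ≈ 0.4891
After acoustic monitor='normal': P(faulty) = 0.75·0.4891 / (0.75·0.4891 + 0.85·0.5109) ≈ 0.4579
After pressure gauge='in-range': P(faulty) = 0.2·0.4579 / (0.2·0.4579 + 0.9·0.5421) ≈ 0.1580
After pressure gauge='in-range': P(faulty) = 0.2·0.1580 / (0.2·0.1580 + 0.9·0.8420) ≈ 0.0400

0.040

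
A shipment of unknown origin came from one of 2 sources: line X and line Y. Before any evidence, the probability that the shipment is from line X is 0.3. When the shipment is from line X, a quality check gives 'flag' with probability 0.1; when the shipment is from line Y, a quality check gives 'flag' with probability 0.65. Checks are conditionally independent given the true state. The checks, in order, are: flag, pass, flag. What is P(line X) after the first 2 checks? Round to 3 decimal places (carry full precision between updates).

0.145

After 'flag': P(line X) = 0.1·0.3000 / (0.1·0.3000 + 0.65·0.7000) ≈ 0.0619
After 'pass': P(line X) = 0.9·0.0619 / (0.9·0.0619 + 0.35·0.9381) ≈ 0.1450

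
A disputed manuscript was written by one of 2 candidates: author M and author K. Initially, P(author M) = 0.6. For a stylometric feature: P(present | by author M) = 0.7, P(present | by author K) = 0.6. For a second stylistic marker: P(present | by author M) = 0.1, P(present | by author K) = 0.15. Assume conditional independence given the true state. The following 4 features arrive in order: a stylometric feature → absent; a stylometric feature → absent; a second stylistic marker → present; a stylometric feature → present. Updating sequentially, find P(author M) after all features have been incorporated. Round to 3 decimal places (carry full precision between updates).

0.396

Apply Bayes' rule sequentially, carrying P(author M) forward.
After a stylometric feature='absent': P(author M) = 0.3·0.6000 / (0.3·0.6000 + 0.4·0.4000) ≈ 0.5294
After a stylometric feature='absent': P(author M) = 0.3·0.5294 / (0.3·0.5294 + 0.4·0.4706) ≈ 0.4576
After a second stylistic marker='present': P(author M) = 0.1·0.4576 / (0.1·0.4576 + 0.15·0.5424) ≈ 0.3600
After a stylometric feature='present': P(author M) = 0.7·0.3600 / (0.7·0.3600 + 0.6·0.6400) ≈ 0.3962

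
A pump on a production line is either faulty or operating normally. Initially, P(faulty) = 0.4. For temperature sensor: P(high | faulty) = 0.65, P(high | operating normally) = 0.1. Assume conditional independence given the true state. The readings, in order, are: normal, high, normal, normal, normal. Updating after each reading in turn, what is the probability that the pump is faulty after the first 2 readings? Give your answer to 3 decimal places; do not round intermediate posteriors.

After 'normal': P(faulty) = 0.35·0.4000 / (0.35·0.4000 + 0.9·0.6000) ≈ 0.2059
After 'high': P(faulty) = 0.65·0.2059 / (0.65·0.2059 + 0.1·0.7941) ≈ 0.6276

0.628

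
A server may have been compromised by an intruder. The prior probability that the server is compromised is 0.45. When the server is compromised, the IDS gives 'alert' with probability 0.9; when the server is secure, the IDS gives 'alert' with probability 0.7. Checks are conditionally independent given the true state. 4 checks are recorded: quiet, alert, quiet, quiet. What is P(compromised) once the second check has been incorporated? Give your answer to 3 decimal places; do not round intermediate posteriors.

Each posterior becomes the prior for the next update.
After 'quiet': P(compromised) = 0.1·0.4500 / (0.1·0.4500 + 0.3·0.5500) ≈ 0.2143
After 'alert': P(compromised) = 0.9·0.2143 / (0.9·0.2143 + 0.7·0.7857) ≈ 0.2596

0.260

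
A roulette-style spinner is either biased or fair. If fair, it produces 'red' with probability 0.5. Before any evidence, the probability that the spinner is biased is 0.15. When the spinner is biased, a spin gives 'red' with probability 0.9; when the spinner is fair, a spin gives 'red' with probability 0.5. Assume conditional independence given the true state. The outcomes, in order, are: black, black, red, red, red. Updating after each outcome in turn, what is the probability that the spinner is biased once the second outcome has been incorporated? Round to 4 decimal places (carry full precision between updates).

After 'black': P(biased) = 0.1·0.1500 / (0.1·0.1500 + 0.5·0.8500) ≈ 0.0341
After 'black': P(biased) = 0.1·0.0341 / (0.1·0.0341 + 0.5·0.9659) ≈ 0.0070

0.0070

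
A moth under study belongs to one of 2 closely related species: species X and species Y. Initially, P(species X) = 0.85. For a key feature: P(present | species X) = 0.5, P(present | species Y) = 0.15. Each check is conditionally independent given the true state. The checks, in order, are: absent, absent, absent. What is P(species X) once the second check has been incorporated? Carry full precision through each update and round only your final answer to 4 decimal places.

After 'absent': P(species X) = 0.5·0.8500 / (0.5·0.8500 + 0.85·0.1500) ≈ 0.7692
After 'absent': P(species X) = 0.5·0.7692 / (0.5·0.7692 + 0.85·0.2308) ≈ 0.6623

0.6623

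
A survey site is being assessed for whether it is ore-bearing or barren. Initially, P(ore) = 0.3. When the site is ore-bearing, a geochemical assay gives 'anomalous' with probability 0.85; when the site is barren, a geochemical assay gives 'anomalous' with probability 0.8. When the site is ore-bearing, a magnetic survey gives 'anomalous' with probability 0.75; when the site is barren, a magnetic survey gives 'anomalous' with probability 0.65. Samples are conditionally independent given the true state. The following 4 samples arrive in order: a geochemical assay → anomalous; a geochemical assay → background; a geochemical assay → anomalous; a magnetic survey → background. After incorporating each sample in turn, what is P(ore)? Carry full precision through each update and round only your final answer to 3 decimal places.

0.206

Each posterior becomes the prior for the next update.
After a geochemical assay='anomalous': P(ore) = 0.85·0.3000 / (0.85·0.3000 + 0.8·0.7000) ≈ 0.3129
After a geochemical assay='background': P(ore) = 0.15·0.3129 / (0.15·0.3129 + 0.2·0.6871) ≈ 0.2546
After a geochemical assay='anomalous': P(ore) = 0.85·0.2546 / (0.85·0.2546 + 0.8·0.7454) ≈ 0.2663
After a magnetic survey='background': P(ore) = 0.25·0.2663 / (0.25·0.2663 + 0.35·0.7337) ≈ 0.2058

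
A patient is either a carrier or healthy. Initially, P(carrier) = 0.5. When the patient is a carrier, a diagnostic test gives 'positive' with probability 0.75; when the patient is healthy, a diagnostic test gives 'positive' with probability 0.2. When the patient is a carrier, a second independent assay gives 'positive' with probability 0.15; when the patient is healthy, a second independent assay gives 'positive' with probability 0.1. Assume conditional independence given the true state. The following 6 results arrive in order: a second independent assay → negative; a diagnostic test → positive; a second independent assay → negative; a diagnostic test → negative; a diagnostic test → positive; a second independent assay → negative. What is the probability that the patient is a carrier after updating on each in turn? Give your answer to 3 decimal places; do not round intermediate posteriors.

0.787

After a second independent assay='negative': P(carrier) = 0.85·0.5000 / (0.85·0.5000 + 0.9·0.5000) ≈ 0.4857
After a diagnostic test='positive': P(carrier) = 0.75·0.4857 / (0.75·0.4857 + 0.2·0.5143) ≈ 0.7798
After a second independent assay='negative': P(carrier) = 0.85·0.7798 / (0.85·0.7798 + 0.9·0.2202) ≈ 0.7698
After a diagnostic test='negative': P(carrier) = 0.25·0.7698 / (0.25·0.7698 + 0.8·0.2302) ≈ 0.5111
After a diagnostic test='positive': P(carrier) = 0.75·0.5111 / (0.75·0.5111 + 0.2·0.4889) ≈ 0.7967
After a second independent assay='negative': P(carrier) = 0.85·0.7967 / (0.85·0.7967 + 0.9·0.2033) ≈ 0.7873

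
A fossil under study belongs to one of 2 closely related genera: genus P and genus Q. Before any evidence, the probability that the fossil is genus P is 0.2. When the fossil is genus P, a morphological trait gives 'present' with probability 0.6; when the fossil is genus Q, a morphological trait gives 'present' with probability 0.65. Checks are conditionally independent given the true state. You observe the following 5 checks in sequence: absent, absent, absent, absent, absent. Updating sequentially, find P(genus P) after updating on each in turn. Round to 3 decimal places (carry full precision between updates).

Each posterior becomes the prior for the next update.
After 'absent': P(genus P) = 0.4·0.2000 / (0.4·0.2000 + 0.35·0.8000) ≈ 0.2222
After 'absent': P(genus P) = 0.4·0.2222 / (0.4·0.2222 + 0.35·0.7778) ≈ 0.2462
After 'absent': P(genus P) = 0.4·0.2462 / (0.4·0.2462 + 0.35·0.7538) ≈ 0.2718
After 'absent': P(genus P) = 0.4·0.2718 / (0.4·0.2718 + 0.35·0.7282) ≈ 0.2990
After 'absent': P(genus P) = 0.4·0.2990 / (0.4·0.2990 + 0.35·0.7010) ≈ 0.3277

0.328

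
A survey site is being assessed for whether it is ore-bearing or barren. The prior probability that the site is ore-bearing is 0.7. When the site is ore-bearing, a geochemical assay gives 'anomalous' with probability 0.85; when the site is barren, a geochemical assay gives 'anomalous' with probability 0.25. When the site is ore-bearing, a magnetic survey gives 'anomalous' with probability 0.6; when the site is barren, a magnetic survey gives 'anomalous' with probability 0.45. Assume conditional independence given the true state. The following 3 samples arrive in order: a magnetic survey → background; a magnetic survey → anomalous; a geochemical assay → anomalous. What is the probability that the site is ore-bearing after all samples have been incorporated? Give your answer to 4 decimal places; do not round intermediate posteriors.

0.8850

After a magnetic survey='background': P(ore) = 0.4·0.7000 / (0.4·0.7000 + 0.55·0.3000) ≈ 0.6292
After a magnetic survey='anomalous': P(ore) = 0.6·0.6292 / (0.6·0.6292 + 0.45·0.3708) ≈ 0.6935
After a geochemical assay='anomalous': P(ore) = 0.85·0.6935 / (0.85·0.6935 + 0.25·0.3065) ≈ 0.8850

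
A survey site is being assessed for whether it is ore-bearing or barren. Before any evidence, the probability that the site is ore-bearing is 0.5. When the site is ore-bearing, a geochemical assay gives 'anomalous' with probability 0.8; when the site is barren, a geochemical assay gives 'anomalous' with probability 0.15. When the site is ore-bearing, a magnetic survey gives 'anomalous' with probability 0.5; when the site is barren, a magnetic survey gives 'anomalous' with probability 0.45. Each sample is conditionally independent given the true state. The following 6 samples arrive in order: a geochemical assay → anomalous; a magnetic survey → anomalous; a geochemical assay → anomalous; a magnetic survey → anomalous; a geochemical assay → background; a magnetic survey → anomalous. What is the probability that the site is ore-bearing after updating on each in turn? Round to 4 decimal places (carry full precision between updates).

Each posterior becomes the prior for the next update.
After a geochemical assay='anomalous': P(ore) = 0.8·0.5000 / (0.8·0.5000 + 0.15·0.5000) ≈ 0.8421
After a magnetic survey='anomalous': P(ore) = 0.5·0.8421 / (0.5·0.8421 + 0.45·0.1579) ≈ 0.8556
After a geochemical assay='anomalous': P(ore) = 0.8·0.8556 / (0.8·0.8556 + 0.15·0.1444) ≈ 0.9693
After a magnetic survey='anomalous': P(ore) = 0.5·0.9693 / (0.5·0.9693 + 0.45·0.0307) ≈ 0.9723
After a geochemical assay='background': P(ore) = 0.2·0.9723 / (0.2·0.9723 + 0.85·0.0277) ≈ 0.8920
After a magnetic survey='anomalous': P(ore) = 0.5·0.8920 / (0.5·0.8920 + 0.45·0.1080) ≈ 0.9018

0.9018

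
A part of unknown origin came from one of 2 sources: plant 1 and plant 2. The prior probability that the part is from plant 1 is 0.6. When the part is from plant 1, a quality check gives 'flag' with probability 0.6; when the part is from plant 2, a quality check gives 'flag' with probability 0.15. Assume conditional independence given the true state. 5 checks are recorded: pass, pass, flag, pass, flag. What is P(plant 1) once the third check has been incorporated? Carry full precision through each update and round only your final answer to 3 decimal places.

0.571

Each posterior becomes the prior for the next update.
After 'pass': P(plant 1) = 0.4·0.6000 / (0.4·0.6000 + 0.85·0.4000) ≈ 0.4138
After 'pass': P(plant 1) = 0.4·0.4138 / (0.4·0.4138 + 0.85·0.5862) ≈ 0.2494
After 'flag': P(plant 1) = 0.6·0.2494 / (0.6·0.2494 + 0.15·0.7506) ≈ 0.5706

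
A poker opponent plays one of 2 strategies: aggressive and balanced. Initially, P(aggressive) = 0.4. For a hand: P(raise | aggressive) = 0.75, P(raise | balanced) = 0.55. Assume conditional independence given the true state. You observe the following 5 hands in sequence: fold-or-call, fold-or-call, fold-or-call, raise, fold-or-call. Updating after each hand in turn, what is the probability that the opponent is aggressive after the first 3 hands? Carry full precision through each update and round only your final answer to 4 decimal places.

0.1026

After 'fold-or-call': P(aggressive) = 0.25·0.4000 / (0.25·0.4000 + 0.45·0.6000) ≈ 0.2703
After 'fold-or-call': P(aggressive) = 0.25·0.2703 / (0.25·0.2703 + 0.45·0.7297) ≈ 0.1706
After 'fold-or-call': P(aggressive) = 0.25·0.1706 / (0.25·0.1706 + 0.45·0.8294) ≈ 0.1026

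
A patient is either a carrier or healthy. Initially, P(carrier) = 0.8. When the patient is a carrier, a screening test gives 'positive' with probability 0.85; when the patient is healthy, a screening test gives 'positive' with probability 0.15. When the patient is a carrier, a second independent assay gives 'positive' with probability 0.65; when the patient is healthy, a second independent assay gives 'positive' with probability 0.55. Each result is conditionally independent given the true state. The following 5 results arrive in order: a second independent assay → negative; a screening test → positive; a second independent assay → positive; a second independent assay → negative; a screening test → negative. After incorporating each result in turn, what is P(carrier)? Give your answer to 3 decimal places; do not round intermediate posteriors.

0.741

After a second independent assay='negative': P(carrier) = 0.35·0.8000 / (0.35·0.8000 + 0.45·0.2000) ≈ 0.7568
After a screening test='positive': P(carrier) = 0.85·0.7568 / (0.85·0.7568 + 0.15·0.2432) ≈ 0.9463
After a second independent assay='positive': P(carrier) = 0.65·0.9463 / (0.65·0.9463 + 0.55·0.0537) ≈ 0.9542
After a second independent assay='negative': P(carrier) = 0.35·0.9542 / (0.35·0.9542 + 0.45·0.0458) ≈ 0.9419
After a screening test='negative': P(carrier) = 0.15·0.9419 / (0.15·0.9419 + 0.85·0.0581) ≈ 0.7409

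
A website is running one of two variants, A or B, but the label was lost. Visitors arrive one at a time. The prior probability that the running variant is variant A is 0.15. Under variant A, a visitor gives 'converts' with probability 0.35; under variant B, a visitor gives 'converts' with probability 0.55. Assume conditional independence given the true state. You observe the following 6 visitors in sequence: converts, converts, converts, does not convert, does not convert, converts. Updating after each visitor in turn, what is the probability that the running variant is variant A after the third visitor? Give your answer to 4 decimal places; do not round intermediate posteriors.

After 'converts': P(A) = 0.35·0.1500 / (0.35·0.1500 + 0.55·0.8500) ≈ 0.1010
After 'converts': P(A) = 0.35·0.1010 / (0.35·0.1010 + 0.55·0.8990) ≈ 0.0667
After 'converts': P(A) = 0.35·0.0667 / (0.35·0.0667 + 0.55·0.9333) ≈ 0.0435

0.0435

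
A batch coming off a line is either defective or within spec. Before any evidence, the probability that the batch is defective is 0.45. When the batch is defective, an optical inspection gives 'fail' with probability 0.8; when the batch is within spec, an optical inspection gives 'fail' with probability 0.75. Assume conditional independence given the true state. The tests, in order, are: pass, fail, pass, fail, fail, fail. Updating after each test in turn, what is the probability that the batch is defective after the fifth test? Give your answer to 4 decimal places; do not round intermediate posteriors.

0.3886

After 'pass': P(defective) = 0.2·0.4500 / (0.2·0.4500 + 0.25·0.5500) ≈ 0.3956
After 'fail': P(defective) = 0.8·0.3956 / (0.8·0.3956 + 0.75·0.6044) ≈ 0.4111
After 'pass': P(defective) = 0.2·0.4111 / (0.2·0.4111 + 0.25·0.5889) ≈ 0.3584
After 'fail': P(defective) = 0.8·0.3584 / (0.8·0.3584 + 0.75·0.6416) ≈ 0.3733
After 'fail': P(defective) = 0.8·0.3733 / (0.8·0.3733 + 0.75·0.6267) ≈ 0.3886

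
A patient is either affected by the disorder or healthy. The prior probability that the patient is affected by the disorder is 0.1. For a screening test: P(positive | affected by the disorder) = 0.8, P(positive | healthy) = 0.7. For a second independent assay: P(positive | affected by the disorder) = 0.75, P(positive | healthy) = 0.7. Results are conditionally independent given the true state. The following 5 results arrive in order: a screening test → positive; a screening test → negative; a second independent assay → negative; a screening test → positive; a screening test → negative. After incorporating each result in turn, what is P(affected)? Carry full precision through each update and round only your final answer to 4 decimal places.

0.0510

After a screening test='positive': P(affected) = 0.8·0.1000 / (0.8·0.1000 + 0.7·0.9000) ≈ 0.1127
After a screening test='negative': P(affected) = 0.2·0.1127 / (0.2·0.1127 + 0.3·0.8873) ≈ 0.0780
After a second independent assay='negative': P(affected) = 0.25·0.0780 / (0.25·0.0780 + 0.3·0.9220) ≈ 0.0659
After a screening test='positive': P(affected) = 0.8·0.0659 / (0.8·0.0659 + 0.7·0.9341) ≈ 0.0746
After a screening test='negative': P(affected) = 0.2·0.0746 / (0.2·0.0746 + 0.3·0.9254) ≈ 0.0510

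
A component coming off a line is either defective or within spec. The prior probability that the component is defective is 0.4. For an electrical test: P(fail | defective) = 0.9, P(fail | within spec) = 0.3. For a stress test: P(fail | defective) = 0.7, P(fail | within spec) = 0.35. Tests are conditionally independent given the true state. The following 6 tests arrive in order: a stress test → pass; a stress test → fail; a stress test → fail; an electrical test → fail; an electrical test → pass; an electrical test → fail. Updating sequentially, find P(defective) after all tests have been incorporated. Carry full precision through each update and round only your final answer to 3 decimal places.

Each posterior becomes the prior for the next update.
After a stress test='pass': P(defective) = 0.3·0.4000 / (0.3·0.4000 + 0.65·0.6000) ≈ 0.2353
After a stress test='fail': P(defective) = 0.7·0.2353 / (0.7·0.2353 + 0.35·0.7647) ≈ 0.3810
After a stress test='fail': P(defective) = 0.7·0.3810 / (0.7·0.3810 + 0.35·0.6190) ≈ 0.5517
After an electrical test='fail': P(defective) = 0.9·0.5517 / (0.9·0.5517 + 0.3·0.4483) ≈ 0.7869
After an electrical test='pass': P(defective) = 0.1·0.7869 / (0.1·0.7869 + 0.7·0.2131) ≈ 0.3453
After an electrical test='fail': P(defective) = 0.9·0.3453 / (0.9·0.3453 + 0.3·0.6547) ≈ 0.6128

0.613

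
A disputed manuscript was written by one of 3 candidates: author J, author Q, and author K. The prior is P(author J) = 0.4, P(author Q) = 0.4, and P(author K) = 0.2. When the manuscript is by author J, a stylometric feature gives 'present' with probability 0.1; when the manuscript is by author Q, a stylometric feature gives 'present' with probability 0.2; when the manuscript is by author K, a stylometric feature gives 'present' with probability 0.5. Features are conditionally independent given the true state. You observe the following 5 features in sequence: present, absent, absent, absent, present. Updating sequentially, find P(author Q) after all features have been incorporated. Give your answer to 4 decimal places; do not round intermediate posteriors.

After 'present': normaliser = 0.1·0.4000 + 0.2·0.4000 + 0.5·0.2000; P(author J) ≈ 0.1818, P(author Q) ≈ 0.3636, P(author K) ≈ 0.4545
After 'absent': normaliser = 0.9·0.1818 + 0.8·0.3636 + 0.5·0.4545; P(author J) ≈ 0.2400, P(author Q) ≈ 0.4267, P(author K) ≈ 0.3333
After 'absent': normaliser = 0.9·0.2400 + 0.8·0.4267 + 0.5·0.3333; P(author J) ≈ 0.2983, P(author Q) ≈ 0.4715, P(author K) ≈ 0.2302
After 'absent': normaliser = 0.9·0.2983 + 0.8·0.4715 + 0.5·0.2302; P(author J) ≈ 0.3529, P(author Q) ≈ 0.4958, P(author K) ≈ 0.1513
After 'present': normaliser = 0.1·0.3529 + 0.2·0.4958 + 0.5·0.1513; P(author J) ≈ 0.1680, P(author Q) ≈ 0.4719, P(author K) ≈ 0.3601

0.4719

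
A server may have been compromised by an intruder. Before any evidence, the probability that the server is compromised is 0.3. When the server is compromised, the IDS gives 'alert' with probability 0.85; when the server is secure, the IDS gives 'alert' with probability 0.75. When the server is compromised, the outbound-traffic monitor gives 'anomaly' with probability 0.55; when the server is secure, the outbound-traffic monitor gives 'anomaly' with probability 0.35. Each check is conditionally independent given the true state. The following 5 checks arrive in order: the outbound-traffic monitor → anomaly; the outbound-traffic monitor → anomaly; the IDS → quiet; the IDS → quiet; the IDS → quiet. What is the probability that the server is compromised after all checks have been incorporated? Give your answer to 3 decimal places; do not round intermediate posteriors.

0.186

Apply Bayes' rule sequentially, carrying P(compromised) forward.
After the outbound-traffic monitor='anomaly': P(compromised) = 0.55·0.3000 / (0.55·0.3000 + 0.35·0.7000) ≈ 0.4024
After the outbound-traffic monitor='anomaly': P(compromised) = 0.55·0.4024 / (0.55·0.4024 + 0.35·0.5976) ≈ 0.5142
After the IDS='quiet': P(compromised) = 0.15·0.5142 / (0.15·0.5142 + 0.25·0.4858) ≈ 0.3884
After the IDS='quiet': P(compromised) = 0.15·0.3884 / (0.15·0.3884 + 0.25·0.6116) ≈ 0.2759
After the IDS='quiet': P(compromised) = 0.15·0.2759 / (0.15·0.2759 + 0.25·0.7241) ≈ 0.1861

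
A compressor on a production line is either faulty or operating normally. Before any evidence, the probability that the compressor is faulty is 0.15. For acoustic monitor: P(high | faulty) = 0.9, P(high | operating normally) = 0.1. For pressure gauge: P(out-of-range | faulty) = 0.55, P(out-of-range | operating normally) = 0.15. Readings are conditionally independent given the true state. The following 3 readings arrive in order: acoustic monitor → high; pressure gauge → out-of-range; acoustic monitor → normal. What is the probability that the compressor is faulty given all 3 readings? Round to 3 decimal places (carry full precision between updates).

0.393

Apply Bayes' rule sequentially, carrying P(faulty) forward.
After acoustic monitor='high': P(faulty) = 0.9·0.1500 / (0.9·0.1500 + 0.1·0.8500) ≈ 0.6136
After pressure gauge='out-of-range': P(faulty) = 0.55·0.6136 / (0.55·0.6136 + 0.15·0.3864) ≈ 0.8534
After acoustic monitor='normal': P(faulty) = 0.1·0.8534 / (0.1·0.8534 + 0.9·0.1466) ≈ 0.3929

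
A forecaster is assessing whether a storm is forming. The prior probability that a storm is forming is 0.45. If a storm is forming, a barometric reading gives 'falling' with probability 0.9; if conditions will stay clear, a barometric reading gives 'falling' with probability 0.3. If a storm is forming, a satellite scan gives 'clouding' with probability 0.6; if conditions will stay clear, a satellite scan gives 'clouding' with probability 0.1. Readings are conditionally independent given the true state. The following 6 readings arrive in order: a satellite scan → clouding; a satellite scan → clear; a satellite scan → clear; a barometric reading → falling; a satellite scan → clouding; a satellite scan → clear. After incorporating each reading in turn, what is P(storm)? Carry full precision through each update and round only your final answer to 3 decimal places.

Apply Bayes' rule sequentially, carrying P(storm) forward.
After a satellite scan='clouding': P(storm) = 0.6·0.4500 / (0.6·0.4500 + 0.1·0.5500) ≈ 0.8308
After a satellite scan='clear': P(storm) = 0.4·0.8308 / (0.4·0.8308 + 0.9·0.1692) ≈ 0.6857
After a satellite scan='clear': P(storm) = 0.4·0.6857 / (0.4·0.6857 + 0.9·0.3143) ≈ 0.4923
After a barometric reading='falling': P(storm) = 0.9·0.4923 / (0.9·0.4923 + 0.3·0.5077) ≈ 0.7442
After a satellite scan='clouding': P(storm) = 0.6·0.7442 / (0.6·0.7442 + 0.1·0.2558) ≈ 0.9458
After a satellite scan='clear': P(storm) = 0.4·0.9458 / (0.4·0.9458 + 0.9·0.0542) ≈ 0.8858

0.886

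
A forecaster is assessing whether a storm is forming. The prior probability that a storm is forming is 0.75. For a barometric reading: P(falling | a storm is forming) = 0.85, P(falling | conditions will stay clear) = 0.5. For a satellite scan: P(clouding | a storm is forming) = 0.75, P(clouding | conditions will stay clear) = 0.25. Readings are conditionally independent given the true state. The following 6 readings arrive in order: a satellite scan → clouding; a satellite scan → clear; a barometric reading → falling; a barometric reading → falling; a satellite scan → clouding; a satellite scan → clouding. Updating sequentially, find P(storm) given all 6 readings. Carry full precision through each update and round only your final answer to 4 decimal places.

0.9873

After a satellite scan='clouding': P(storm) = 0.75·0.7500 / (0.75·0.7500 + 0.25·0.2500) ≈ 0.9000
After a satellite scan='clear': P(storm) = 0.25·0.9000 / (0.25·0.9000 + 0.75·0.1000) ≈ 0.7500
After a barometric reading='falling': P(storm) = 0.85·0.7500 / (0.85·0.7500 + 0.5·0.2500) ≈ 0.8361
After a barometric reading='falling': P(storm) = 0.85·0.8361 / (0.85·0.8361 + 0.5·0.1639) ≈ 0.8966
After a satellite scan='clouding': P(storm) = 0.75·0.8966 / (0.75·0.8966 + 0.25·0.1034) ≈ 0.9630
After a satellite scan='clouding': P(storm) = 0.75·0.9630 / (0.75·0.9630 + 0.25·0.0370) ≈ 0.9873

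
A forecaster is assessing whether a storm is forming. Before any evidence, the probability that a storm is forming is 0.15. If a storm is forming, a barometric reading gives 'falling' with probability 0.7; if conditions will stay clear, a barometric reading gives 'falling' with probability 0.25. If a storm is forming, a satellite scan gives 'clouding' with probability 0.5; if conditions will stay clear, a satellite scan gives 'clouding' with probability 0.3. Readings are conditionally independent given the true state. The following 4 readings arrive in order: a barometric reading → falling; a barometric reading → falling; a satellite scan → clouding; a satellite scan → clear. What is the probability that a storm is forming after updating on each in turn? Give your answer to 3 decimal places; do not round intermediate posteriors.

0.622

Apply Bayes' rule sequentially, carrying P(storm) forward.
After a barometric reading='falling': P(storm) = 0.7·0.1500 / (0.7·0.1500 + 0.25·0.8500) ≈ 0.3307
After a barometric reading='falling': P(storm) = 0.7·0.3307 / (0.7·0.3307 + 0.25·0.6693) ≈ 0.5805
After a satellite scan='clouding': P(storm) = 0.5·0.5805 / (0.5·0.5805 + 0.3·0.4195) ≈ 0.6975
After a satellite scan='clear': P(storm) = 0.5·0.6975 / (0.5·0.6975 + 0.7·0.3025) ≈ 0.6222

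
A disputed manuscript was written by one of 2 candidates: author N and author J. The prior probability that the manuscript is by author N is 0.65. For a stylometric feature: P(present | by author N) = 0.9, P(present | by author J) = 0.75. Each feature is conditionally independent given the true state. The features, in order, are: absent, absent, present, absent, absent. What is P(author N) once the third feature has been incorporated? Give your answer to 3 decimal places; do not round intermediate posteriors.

0.263

After 'absent': P(author N) = 0.1·0.6500 / (0.1·0.6500 + 0.25·0.3500) ≈ 0.4262
After 'absent': P(author N) = 0.1·0.4262 / (0.1·0.4262 + 0.25·0.5738) ≈ 0.2291
After 'present': P(author N) = 0.9·0.2291 / (0.9·0.2291 + 0.75·0.7709) ≈ 0.2628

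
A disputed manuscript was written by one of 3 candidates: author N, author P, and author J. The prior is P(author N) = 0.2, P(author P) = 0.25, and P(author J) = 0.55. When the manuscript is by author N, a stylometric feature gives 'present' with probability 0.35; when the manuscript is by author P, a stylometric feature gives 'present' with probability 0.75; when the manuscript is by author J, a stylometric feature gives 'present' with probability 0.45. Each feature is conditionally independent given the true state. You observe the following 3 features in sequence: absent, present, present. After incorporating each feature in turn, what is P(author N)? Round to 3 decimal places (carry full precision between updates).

Each posterior becomes the prior for the next update.
After 'absent': normaliser = 0.65·0.2000 + 0.25·0.2500 + 0.55·0.5500; P(author N) ≈ 0.2626, P(author P) ≈ 0.1263, P(author J) ≈ 0.6111
After 'present': normaliser = 0.35·0.2626 + 0.75·0.1263 + 0.45·0.6111; P(author N) ≈ 0.1991, P(author P) ≈ 0.2051, P(author J) ≈ 0.5957
After 'present': normaliser = 0.35·0.1991 + 0.75·0.2051 + 0.45·0.5957; P(author N) ≈ 0.1418, P(author P) ≈ 0.3130, P(author J) ≈ 0.5453

0.142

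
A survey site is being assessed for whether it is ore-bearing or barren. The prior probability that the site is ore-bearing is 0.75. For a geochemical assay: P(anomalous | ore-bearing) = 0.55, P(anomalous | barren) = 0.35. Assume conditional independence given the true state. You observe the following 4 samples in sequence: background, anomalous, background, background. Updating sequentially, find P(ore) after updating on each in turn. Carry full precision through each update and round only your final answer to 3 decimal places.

0.610

After 'background': P(ore) = 0.45·0.7500 / (0.45·0.7500 + 0.65·0.2500) ≈ 0.6750
After 'anomalous': P(ore) = 0.55·0.6750 / (0.55·0.6750 + 0.35·0.3250) ≈ 0.7655
After 'background': P(ore) = 0.45·0.7655 / (0.45·0.7655 + 0.65·0.2345) ≈ 0.6932
After 'background': P(ore) = 0.45·0.6932 / (0.45·0.6932 + 0.65·0.3068) ≈ 0.6100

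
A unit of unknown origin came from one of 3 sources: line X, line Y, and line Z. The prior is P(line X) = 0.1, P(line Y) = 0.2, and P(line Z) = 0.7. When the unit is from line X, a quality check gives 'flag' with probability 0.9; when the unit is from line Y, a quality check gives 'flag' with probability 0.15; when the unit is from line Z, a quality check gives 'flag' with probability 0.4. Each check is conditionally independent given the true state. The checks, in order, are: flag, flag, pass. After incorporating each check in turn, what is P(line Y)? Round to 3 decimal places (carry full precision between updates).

0.048

Each posterior becomes the prior for the next update.
After 'flag': normaliser = 0.9·0.1000 + 0.15·0.2000 + 0.4·0.7000; P(line X) ≈ 0.2250, P(line Y) ≈ 0.0750, P(line Z) ≈ 0.7000
After 'flag': normaliser = 0.9·0.2250 + 0.15·0.0750 + 0.4·0.7000; P(line X) ≈ 0.4101, P(line Y) ≈ 0.0228, P(line Z) ≈ 0.5671
After 'pass': normaliser = 0.1·0.4101 + 0.85·0.0228 + 0.6·0.5671; P(line X) ≈ 0.1024, P(line Y) ≈ 0.0483, P(line Z) ≈ 0.8493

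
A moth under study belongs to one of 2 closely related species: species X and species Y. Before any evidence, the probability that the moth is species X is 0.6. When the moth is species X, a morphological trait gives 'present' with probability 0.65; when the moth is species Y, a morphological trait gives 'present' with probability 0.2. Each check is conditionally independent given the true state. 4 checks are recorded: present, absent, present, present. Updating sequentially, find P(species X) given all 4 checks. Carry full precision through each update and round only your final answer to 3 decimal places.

0.957

After 'present': P(species X) = 0.65·0.6000 / (0.65·0.6000 + 0.2·0.4000) ≈ 0.8298
After 'absent': P(species X) = 0.35·0.8298 / (0.35·0.8298 + 0.8·0.1702) ≈ 0.6808
After 'present': P(species X) = 0.65·0.6808 / (0.65·0.6808 + 0.2·0.3192) ≈ 0.8739
After 'present': P(species X) = 0.65·0.8739 / (0.65·0.8739 + 0.2·0.1261) ≈ 0.9575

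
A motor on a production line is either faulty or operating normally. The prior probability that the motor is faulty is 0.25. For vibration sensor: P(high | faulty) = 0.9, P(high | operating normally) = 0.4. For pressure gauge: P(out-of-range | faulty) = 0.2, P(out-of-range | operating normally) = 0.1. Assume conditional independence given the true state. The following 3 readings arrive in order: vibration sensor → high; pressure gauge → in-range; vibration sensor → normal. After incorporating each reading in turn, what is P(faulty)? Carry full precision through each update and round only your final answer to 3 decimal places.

0.100

Apply Bayes' rule sequentially, carrying P(faulty) forward.
After vibration sensor='high': P(faulty) = 0.9·0.2500 / (0.9·0.2500 + 0.4·0.7500) ≈ 0.4286
After pressure gauge='in-range': P(faulty) = 0.8·0.4286 / (0.8·0.4286 + 0.9·0.5714) ≈ 0.4000
After vibration sensor='normal': P(faulty) = 0.1·0.4000 / (0.1·0.4000 + 0.6·0.6000) ≈ 0.1000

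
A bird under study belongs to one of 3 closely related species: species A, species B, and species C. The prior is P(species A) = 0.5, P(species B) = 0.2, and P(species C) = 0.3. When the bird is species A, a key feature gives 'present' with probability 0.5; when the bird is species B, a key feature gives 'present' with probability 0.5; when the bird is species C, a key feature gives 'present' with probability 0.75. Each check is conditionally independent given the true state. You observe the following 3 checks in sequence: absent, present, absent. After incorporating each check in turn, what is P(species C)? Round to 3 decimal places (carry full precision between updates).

Apply Bayes' rule sequentially, carrying P(species C) forward.
After 'absent': normaliser = 0.5·0.5000 + 0.5·0.2000 + 0.25·0.3000; P(species A) ≈ 0.5882, P(species B) ≈ 0.2353, P(species C) ≈ 0.1765
After 'present': normaliser = 0.5·0.5882 + 0.5·0.2353 + 0.75·0.1765; P(species A) ≈ 0.5405, P(species B) ≈ 0.2162, P(species C) ≈ 0.2432
After 'absent': normaliser = 0.5·0.5405 + 0.5·0.2162 + 0.25·0.2432; P(species A) ≈ 0.6154, P(species B) ≈ 0.2462, P(species C) ≈ 0.1385

0.138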